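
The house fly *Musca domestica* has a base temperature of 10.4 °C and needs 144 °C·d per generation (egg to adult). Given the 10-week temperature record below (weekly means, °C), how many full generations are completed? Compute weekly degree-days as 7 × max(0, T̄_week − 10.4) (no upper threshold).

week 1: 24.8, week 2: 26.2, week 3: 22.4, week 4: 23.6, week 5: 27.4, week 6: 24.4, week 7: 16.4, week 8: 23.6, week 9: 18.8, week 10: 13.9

5 generations

Weekly DD (7 × max(0, T̄ − 10.4)): 100.8, 110.6, 84.0, 92.4, 119.0, 98.0, 42.0, 92.4, 58.8, 24.5.
Season total = 822.5 DD.
Complete generations = ⌊822.5 / 144⌋ = 5.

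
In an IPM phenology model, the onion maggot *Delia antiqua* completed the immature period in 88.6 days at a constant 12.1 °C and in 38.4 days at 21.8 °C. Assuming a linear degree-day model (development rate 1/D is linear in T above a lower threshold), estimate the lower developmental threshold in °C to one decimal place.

Under the model K = D·(T − T_b), so D₁·(T₁ − T_b) = D₂·(T₂ − T_b).
88.6·(12.1 − T_b) = 38.4·(21.8 − T_b)
T_b = (88.6·12.1 − 38.4·21.8) / (88.6 − 38.4) = 234.94 / 50.2 = 4.680 °C ≈ 4.7 °C.

4.7 °C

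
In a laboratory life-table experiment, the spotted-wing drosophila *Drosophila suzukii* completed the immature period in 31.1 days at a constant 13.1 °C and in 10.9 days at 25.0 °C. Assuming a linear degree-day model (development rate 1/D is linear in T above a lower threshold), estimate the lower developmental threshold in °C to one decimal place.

Linear rate model ⇒ the product D·(T − T_b) is constant across temperatures.
31.1·(13.1 − T_b) = 10.9·(25.0 − T_b)
T_b = (31.1·13.1 − 10.9·25.0) / (31.1 − 10.9) = 134.91 / 20.2 = 6.679 °C ≈ 6.7 °C.

6.7 °C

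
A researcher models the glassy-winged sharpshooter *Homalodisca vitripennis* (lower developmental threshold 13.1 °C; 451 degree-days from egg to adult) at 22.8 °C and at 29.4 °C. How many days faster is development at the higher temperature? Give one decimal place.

18.8 days

At 22.8 °C: 451 / (22.8 − 13.1) = 451 / 9.7 = 46.495 d.
At 29.4 °C: 451 / (29.4 − 13.1) = 451 / 16.3 = 27.669 d.
Difference = |46.495 − 27.669| = 18.826 ≈ 18.8 days.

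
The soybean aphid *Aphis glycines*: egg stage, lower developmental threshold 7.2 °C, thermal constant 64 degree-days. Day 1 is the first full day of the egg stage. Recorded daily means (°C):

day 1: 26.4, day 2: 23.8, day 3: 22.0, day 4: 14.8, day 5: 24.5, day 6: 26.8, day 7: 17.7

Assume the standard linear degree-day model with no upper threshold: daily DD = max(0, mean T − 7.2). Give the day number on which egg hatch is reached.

Daily DD above 7.2 °C: 19.2, 16.6, 14.8, 7.6, 17.3, 19.6, 10.5.
Cumulative: 19.2, 35.8, 50.6, 58.2, 75.5, 95.1, 105.6.
The total first reaches 64 DD on day 5.

day 5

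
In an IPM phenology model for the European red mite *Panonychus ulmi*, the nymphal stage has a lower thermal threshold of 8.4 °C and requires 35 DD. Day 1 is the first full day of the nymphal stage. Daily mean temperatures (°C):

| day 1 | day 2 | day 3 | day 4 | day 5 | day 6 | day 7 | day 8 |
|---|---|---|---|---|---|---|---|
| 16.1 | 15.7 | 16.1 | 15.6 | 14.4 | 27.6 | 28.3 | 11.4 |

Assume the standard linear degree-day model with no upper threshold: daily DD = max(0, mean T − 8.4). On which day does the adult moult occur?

day 5

Daily DD above 8.4 °C: 7.7, 7.3, 7.7, 7.2, 6.0, 19.2, 19.9, 3.0.
Cumulative: 7.7, 15.0, 22.7, 29.9, 35.9, 55.1, 75.0, 78.0.
The total first reaches 35 DD on day 5.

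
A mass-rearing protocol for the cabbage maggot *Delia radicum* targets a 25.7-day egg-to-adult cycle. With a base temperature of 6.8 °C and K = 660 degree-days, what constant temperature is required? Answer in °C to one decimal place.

32.5 °C

Required daily accumulation = 660 / 25.7 = 25.681 DD/day.
T = T_base + 25.681 = 6.8 + 25.681 = 32.481 ≈ 32.5 °C.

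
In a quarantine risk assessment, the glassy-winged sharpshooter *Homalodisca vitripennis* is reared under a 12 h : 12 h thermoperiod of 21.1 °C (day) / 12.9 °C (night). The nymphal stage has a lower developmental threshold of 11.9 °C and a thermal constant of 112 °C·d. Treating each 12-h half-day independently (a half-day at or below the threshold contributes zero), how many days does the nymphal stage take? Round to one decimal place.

Day half: max(0, 21.1 − 11.9) × 0.5 = 9.2 × 0.5 = 4.60 DD.
Night half: max(0, 12.9 − 11.9) × 0.5 = 1.0 × 0.5 = 0.50 DD.
Per 24 h: 5.10 DD/day.
Duration = 112 / 5.10 = 21.961 ≈ 22.0 days.

22.0 days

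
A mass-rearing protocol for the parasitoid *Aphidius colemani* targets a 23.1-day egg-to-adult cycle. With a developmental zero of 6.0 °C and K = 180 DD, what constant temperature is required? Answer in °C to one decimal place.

13.8 °C

Required daily accumulation = 180 / 23.1 = 7.792 DD/day.
T = T_base + 7.792 = 6.0 + 7.792 = 13.792 ≈ 13.8 °C.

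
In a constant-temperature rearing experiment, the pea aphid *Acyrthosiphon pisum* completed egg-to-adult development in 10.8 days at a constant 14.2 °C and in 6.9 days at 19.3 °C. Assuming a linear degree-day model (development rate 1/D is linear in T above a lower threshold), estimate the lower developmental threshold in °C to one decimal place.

Linear rate model ⇒ the product D·(T − T_b) is constant across temperatures.
10.8·(14.2 − T_b) = 6.9·(19.3 − T_b)
T_b = (10.8·14.2 − 6.9·19.3) / (10.8 − 6.9) = 20.19 / 3.9 = 5.177 °C ≈ 5.2 °C.

5.2 °C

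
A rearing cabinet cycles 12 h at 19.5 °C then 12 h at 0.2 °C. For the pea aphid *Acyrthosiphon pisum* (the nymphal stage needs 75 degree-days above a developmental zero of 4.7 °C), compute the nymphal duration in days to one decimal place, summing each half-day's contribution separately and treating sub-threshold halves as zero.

Day half: max(0, 19.5 − 4.7) × 0.5 = 14.8 × 0.5 = 7.40 DD.
Night half: max(0, 0.2 − 4.7) × 0.5 = 0.0 × 0.5 = 0.00 DD.
Per 24 h: 7.40 DD/day.
Duration = 75 / 7.40 = 10.135 ≈ 10.1 days.

10.1 days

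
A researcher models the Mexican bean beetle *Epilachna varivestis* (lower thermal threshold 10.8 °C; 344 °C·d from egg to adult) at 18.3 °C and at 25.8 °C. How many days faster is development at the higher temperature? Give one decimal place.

22.9 days

At 18.3 °C: 344 / (18.3 − 10.8) = 344 / 7.5 = 45.867 d.
At 25.8 °C: 344 / (25.8 − 10.8) = 344 / 15.0 = 22.933 d.
Difference = |45.867 − 22.933| = 22.933 ≈ 22.9 days.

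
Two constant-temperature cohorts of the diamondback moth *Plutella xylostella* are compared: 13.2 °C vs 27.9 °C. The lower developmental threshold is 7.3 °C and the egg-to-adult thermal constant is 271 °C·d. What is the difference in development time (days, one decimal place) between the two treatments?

32.8 days

At 13.2 °C: 271 / (13.2 − 7.3) = 271 / 5.9 = 45.932 d.
At 27.9 °C: 271 / (27.9 − 7.3) = 271 / 20.6 = 13.155 d.
Difference = |45.932 − 13.155| = 32.777 ≈ 32.8 days.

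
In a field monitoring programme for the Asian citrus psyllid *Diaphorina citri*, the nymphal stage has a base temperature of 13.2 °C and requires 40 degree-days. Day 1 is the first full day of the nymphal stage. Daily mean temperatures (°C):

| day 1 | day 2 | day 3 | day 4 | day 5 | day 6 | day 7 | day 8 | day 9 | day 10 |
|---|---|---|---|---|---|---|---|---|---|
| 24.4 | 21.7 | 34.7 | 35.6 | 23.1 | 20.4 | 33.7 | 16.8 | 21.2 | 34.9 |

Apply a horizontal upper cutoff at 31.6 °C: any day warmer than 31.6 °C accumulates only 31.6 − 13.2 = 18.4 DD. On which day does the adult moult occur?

Daily DD above 13.2 °C (capped at 18.4): 11.2, 8.5, 18.4, 18.4, 9.9, 7.2, 18.4, 3.6, 8.0, 18.4.
Cumulative: 11.2, 19.7, 38.1, 56.5, 66.4, 73.6, 92.0, 95.6, 103.6, 122.0.
The total first reaches 40 DD on day 4.

day 4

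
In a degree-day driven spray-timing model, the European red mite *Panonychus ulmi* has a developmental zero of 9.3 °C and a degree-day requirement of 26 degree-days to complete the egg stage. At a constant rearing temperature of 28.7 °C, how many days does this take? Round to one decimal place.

1.3 days

Daily accumulation = 28.7 − 9.3 = 19.4 DD/day.
Duration = 26 / 19.4 = 1.340 ≈ 1.3 days.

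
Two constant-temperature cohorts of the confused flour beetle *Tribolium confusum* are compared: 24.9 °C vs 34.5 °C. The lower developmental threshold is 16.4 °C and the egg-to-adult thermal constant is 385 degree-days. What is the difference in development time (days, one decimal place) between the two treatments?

At 24.9 °C: 385 / (24.9 − 16.4) = 385 / 8.5 = 45.294 d.
At 34.5 °C: 385 / (34.5 − 16.4) = 385 / 18.1 = 21.271 d.
Difference = |45.294 − 21.271| = 24.023 ≈ 24.0 days.

24.0 days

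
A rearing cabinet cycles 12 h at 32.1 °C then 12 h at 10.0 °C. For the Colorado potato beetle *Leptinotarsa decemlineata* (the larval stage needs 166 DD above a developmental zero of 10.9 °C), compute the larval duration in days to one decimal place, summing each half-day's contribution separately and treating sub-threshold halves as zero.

15.7 days

Day half: max(0, 32.1 − 10.9) × 0.5 = 21.2 × 0.5 = 10.60 DD.
Night half: max(0, 10.0 − 10.9) × 0.5 = 0.0 × 0.5 = 0.00 DD.
Per 24 h: 10.60 DD/day.
Duration = 166 / 10.60 = 15.660 ≈ 15.7 days.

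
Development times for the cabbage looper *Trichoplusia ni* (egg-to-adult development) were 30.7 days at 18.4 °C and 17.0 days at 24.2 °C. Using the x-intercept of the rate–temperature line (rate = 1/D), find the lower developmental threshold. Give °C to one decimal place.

Linear rate model ⇒ the product D·(T − T_b) is constant across temperatures.
30.7·(18.4 − T_b) = 17.0·(24.2 − T_b)
T_b = (30.7·18.4 − 17.0·24.2) / (30.7 − 17.0) = 153.48 / 13.7 = 11.203 °C ≈ 11.2 °C.

11.2 °C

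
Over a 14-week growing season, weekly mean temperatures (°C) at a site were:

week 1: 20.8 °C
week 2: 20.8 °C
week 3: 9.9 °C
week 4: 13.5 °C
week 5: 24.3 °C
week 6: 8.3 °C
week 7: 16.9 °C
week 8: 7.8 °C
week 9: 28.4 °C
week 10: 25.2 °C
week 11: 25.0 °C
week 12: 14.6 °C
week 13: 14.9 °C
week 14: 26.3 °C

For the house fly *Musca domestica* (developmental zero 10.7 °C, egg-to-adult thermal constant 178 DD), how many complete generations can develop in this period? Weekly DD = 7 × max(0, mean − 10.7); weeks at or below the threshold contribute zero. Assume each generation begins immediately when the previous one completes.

Weekly DD (7 × max(0, T̄ − 10.7)): 70.7, 70.7, 0.0, 19.6, 95.2, 0.0, 43.4, 0.0, 123.9, 101.5, 100.1, 27.3, 29.4, 109.2.
Season total = 791.0 DD.
Complete generations = ⌊791.0 / 178⌋ = 4.

4 generations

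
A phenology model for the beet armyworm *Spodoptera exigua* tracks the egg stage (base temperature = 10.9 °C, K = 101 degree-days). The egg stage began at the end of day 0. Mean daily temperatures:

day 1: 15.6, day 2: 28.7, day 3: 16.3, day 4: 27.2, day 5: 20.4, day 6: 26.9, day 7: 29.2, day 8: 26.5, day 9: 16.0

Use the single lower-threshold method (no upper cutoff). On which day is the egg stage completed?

day 8

Daily DD above 10.9 °C: 4.7, 17.8, 5.4, 16.3, 9.5, 16.0, 18.3, 15.6, 5.1.
Cumulative: 4.7, 22.5, 27.9, 44.2, 53.7, 69.7, 88.0, 103.6, 108.7.
The total first reaches 101 DD on day 8.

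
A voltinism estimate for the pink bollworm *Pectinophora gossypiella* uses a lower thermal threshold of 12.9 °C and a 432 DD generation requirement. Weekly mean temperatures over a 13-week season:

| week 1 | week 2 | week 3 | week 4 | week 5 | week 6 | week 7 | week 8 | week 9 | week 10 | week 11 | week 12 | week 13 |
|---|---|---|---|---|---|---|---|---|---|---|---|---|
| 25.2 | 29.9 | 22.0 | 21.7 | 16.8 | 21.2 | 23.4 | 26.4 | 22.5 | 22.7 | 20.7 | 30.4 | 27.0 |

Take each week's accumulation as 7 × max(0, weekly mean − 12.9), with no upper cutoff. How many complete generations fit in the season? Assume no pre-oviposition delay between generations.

2 generations

Weekly DD (7 × max(0, T̄ − 12.9)): 86.1, 119.0, 63.7, 61.6, 27.3, 58.1, 73.5, 94.5, 67.2, 68.6, 54.6, 122.5, 98.7.
Season total = 995.4 DD.
Complete generations = ⌊995.4 / 432⌋ = 2.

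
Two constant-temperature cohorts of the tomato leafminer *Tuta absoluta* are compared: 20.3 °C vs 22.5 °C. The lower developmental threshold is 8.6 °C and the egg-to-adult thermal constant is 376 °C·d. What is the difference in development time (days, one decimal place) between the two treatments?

5.1 days

At 20.3 °C: 376 / (20.3 − 8.6) = 376 / 11.7 = 32.137 d.
At 22.5 °C: 376 / (22.5 − 8.6) = 376 / 13.9 = 27.050 d.
Difference = |32.137 − 27.050| = 5.086 ≈ 5.1 days.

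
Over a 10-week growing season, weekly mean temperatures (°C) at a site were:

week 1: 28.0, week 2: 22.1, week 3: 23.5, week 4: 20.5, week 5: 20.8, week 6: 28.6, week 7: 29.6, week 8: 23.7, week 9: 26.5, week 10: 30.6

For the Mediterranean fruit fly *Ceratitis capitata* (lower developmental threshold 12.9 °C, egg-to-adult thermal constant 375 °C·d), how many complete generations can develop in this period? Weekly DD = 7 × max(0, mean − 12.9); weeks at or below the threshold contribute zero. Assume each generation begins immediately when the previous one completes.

Weekly DD (7 × max(0, T̄ − 12.9)): 105.7, 64.4, 74.2, 53.2, 55.3, 109.9, 116.9, 75.6, 95.2, 123.9.
Season total = 874.3 DD.
Complete generations = ⌊874.3 / 375⌋ = 2.

2 generations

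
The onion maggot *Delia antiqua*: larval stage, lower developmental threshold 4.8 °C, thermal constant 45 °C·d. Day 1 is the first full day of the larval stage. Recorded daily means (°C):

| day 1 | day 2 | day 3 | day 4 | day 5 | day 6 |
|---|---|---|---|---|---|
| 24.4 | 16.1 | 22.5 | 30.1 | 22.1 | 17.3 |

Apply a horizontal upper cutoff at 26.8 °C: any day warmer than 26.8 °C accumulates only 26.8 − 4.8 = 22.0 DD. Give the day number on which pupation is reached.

day 3

Daily DD above 4.8 °C (capped at 22.0): 19.6, 11.3, 17.7, 22.0, 17.3, 12.5.
Cumulative: 19.6, 30.9, 48.6, 70.6, 87.9, 100.4.
The total first reaches 45 DD on day 3.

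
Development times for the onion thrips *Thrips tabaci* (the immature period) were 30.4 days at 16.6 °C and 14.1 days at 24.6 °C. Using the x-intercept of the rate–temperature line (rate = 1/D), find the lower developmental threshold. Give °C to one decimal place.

Linear rate model ⇒ the product D·(T − T_b) is constant across temperatures.
30.4·(16.6 − T_b) = 14.1·(24.6 − T_b)
T_b = (30.4·16.6 − 14.1·24.6) / (30.4 − 14.1) = 157.78 / 16.3 = 9.680 °C ≈ 9.7 °C.

9.7 °C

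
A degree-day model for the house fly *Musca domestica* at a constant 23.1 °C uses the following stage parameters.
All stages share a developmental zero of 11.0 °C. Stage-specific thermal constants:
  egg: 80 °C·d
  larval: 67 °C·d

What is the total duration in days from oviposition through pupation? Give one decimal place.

Daily accumulation at 23.1 °C = 23.1 − 11.0 = 12.1 DD/day.
Total K = 80 + 67 = 147 DD.
Total duration = 147 / 12.1 = 12.149 ≈ 12.1 days.

12.1 days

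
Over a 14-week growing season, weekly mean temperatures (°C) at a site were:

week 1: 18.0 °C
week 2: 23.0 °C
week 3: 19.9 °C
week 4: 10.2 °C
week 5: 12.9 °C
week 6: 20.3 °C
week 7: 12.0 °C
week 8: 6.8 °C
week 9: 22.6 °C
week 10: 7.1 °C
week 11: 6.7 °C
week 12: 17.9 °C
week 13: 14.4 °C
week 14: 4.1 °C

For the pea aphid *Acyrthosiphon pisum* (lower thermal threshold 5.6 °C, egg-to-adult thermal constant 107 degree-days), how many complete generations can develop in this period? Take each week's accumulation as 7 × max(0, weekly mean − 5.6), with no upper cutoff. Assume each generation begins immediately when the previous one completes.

7 generations

Weekly DD (7 × max(0, T̄ − 5.6)): 86.8, 121.8, 100.1, 32.2, 51.1, 102.9, 44.8, 8.4, 119.0, 10.5, 7.7, 86.1, 61.6, 0.0.
Season total = 833.0 DD.
Complete generations = ⌊833.0 / 107⌋ = 7.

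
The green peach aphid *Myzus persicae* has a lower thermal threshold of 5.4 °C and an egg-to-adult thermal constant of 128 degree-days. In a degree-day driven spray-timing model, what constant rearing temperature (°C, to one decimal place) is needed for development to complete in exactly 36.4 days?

Required daily accumulation = 128 / 36.4 = 3.516 DD/day.
T = T_base + 3.516 = 5.4 + 3.516 = 8.916 ≈ 8.9 °C.

8.9 °C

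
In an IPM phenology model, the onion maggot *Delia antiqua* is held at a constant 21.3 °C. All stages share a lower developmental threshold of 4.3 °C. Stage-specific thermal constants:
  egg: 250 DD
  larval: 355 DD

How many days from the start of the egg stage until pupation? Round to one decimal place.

35.6 days

Daily accumulation at 21.3 °C = 21.3 − 4.3 = 17.0 DD/day.
Total K = 250 + 355 = 605 DD.
Total duration = 605 / 17.0 = 35.588 ≈ 35.6 days.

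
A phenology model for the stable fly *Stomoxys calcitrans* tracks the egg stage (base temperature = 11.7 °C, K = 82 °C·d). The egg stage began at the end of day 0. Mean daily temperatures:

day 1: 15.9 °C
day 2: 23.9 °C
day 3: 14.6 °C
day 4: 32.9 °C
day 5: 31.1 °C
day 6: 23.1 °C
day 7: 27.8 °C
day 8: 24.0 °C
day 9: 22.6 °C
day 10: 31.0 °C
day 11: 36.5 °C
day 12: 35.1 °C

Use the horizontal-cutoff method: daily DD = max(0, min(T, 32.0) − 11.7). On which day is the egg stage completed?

day 7

Daily DD above 11.7 °C (capped at 20.3): 4.2, 12.2, 2.9, 20.3, 19.4, 11.4, 16.1, 12.3, 10.9, 19.3, 20.3, 20.3.
Cumulative: 4.2, 16.4, 19.3, 39.6, 59.0, 70.4, 86.5, 98.8, 109.7, 129.0, 149.3, 169.6.
The total first reaches 82 DD on day 7.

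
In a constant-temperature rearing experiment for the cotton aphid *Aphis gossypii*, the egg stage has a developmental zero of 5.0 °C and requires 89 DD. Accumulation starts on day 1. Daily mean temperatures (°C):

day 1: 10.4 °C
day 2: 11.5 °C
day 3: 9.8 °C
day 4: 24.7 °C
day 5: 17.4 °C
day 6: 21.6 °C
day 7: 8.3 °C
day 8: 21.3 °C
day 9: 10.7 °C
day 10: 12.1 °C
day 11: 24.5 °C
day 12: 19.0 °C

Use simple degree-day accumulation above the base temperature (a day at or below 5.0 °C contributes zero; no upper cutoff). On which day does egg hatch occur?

Daily DD above 5.0 °C: 5.4, 6.5, 4.8, 19.7, 12.4, 16.6, 3.3, 16.3, 5.7, 7.1, 19.5, 14.0.
Cumulative: 5.4, 11.9, 16.7, 36.4, 48.8, 65.4, 68.7, 85.0, 90.7, 97.8, 117.3, 131.3.
The total first reaches 89 DD on day 9.

day 9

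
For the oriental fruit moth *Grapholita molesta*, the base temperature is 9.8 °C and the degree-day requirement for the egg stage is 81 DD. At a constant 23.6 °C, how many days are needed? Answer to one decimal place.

Daily accumulation = 23.6 − 9.8 = 13.8 DD/day.
Duration = 81 / 13.8 = 5.870 ≈ 5.9 days.

5.9 days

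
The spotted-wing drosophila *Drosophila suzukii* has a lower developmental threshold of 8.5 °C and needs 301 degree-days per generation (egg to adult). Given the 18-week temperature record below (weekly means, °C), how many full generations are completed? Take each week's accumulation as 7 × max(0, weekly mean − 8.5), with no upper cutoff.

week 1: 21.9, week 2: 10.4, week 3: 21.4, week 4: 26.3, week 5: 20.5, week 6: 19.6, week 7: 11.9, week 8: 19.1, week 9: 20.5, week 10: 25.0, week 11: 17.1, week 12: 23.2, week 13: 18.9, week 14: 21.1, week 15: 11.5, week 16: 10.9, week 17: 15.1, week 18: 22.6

Weekly DD (7 × max(0, T̄ − 8.5)): 93.8, 13.3, 90.3, 124.6, 84.0, 77.7, 23.8, 74.2, 84.0, 115.5, 60.2, 102.9, 72.8, 88.2, 21.0, 16.8, 46.2, 98.7.
Season total = 1288.0 DD.
Complete generations = ⌊1288.0 / 301⌋ = 4.

4 generations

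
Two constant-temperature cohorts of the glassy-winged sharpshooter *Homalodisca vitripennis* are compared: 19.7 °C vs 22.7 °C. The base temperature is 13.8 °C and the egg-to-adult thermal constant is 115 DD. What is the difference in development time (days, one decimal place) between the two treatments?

At 19.7 °C: 115 / (19.7 − 13.8) = 115 / 5.9 = 19.492 d.
At 22.7 °C: 115 / (22.7 − 13.8) = 115 / 8.9 = 12.921 d.
Difference = |19.492 − 12.921| = 6.570 ≈ 6.6 days.

6.6 days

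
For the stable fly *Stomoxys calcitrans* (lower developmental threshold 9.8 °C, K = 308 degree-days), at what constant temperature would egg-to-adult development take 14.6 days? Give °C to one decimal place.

Required daily accumulation = 308 / 14.6 = 21.096 DD/day.
T = T_base + 21.096 = 9.8 + 21.096 = 30.896 ≈ 30.9 °C.

30.9 °C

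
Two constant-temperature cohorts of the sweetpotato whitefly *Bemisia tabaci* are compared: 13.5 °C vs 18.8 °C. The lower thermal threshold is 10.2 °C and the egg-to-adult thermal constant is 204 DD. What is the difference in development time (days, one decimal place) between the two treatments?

At 13.5 °C: 204 / (13.5 − 10.2) = 204 / 3.3 = 61.818 d.
At 18.8 °C: 204 / (18.8 − 10.2) = 204 / 8.6 = 23.721 d.
Difference = |61.818 − 23.721| = 38.097 ≈ 38.1 days.

38.1 days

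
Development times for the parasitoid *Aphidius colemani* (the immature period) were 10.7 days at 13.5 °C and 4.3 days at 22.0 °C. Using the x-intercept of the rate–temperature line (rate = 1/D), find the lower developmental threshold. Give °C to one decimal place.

Linear rate model ⇒ the product D·(T − T_b) is constant across temperatures.
10.7·(13.5 − T_b) = 4.3·(22.0 − T_b)
T_b = (10.7·13.5 − 4.3·22.0) / (10.7 − 4.3) = 49.85 / 6.4 = 7.789 °C ≈ 7.8 °C.

7.8 °C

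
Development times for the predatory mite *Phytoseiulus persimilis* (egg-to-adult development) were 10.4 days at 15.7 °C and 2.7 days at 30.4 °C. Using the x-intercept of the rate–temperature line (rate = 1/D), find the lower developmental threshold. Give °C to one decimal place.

10.5 °C

Equal thermal constants: D₁(T₁ − T_b) = D₂(T₂ − T_b).
10.4·(15.7 − T_b) = 2.7·(30.4 − T_b)
T_b = (10.4·15.7 − 2.7·30.4) / (10.4 − 2.7) = 81.20 / 7.7 = 10.545 °C ≈ 10.5 °C.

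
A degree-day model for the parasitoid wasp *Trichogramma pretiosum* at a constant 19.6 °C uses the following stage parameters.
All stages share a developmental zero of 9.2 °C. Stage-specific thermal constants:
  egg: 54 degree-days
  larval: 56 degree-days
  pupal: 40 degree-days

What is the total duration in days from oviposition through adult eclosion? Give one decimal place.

Daily accumulation at 19.6 °C = 19.6 − 9.2 = 10.4 DD/day.
Total K = 54 + 56 + 40 = 150 DD.
Total duration = 150 / 10.4 = 14.423 ≈ 14.4 days.

14.4 days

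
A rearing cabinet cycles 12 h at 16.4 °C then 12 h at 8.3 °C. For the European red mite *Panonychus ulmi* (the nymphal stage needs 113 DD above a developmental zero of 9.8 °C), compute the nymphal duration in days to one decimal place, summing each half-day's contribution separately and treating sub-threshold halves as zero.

34.2 days

Day half: max(0, 16.4 − 9.8) × 0.5 = 6.6 × 0.5 = 3.30 DD.
Night half: max(0, 8.3 − 9.8) × 0.5 = 0.0 × 0.5 = 0.00 DD.
Per 24 h: 3.30 DD/day.
Duration = 113 / 3.30 = 34.242 ≈ 34.2 days.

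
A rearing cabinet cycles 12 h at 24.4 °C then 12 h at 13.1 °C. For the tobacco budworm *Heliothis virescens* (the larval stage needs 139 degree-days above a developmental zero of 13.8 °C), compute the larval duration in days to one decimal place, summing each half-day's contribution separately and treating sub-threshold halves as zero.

Day half: max(0, 24.4 − 13.8) × 0.5 = 10.6 × 0.5 = 5.30 DD.
Night half: max(0, 13.1 − 13.8) × 0.5 = 0.0 × 0.5 = 0.00 DD.
Per 24 h: 5.30 DD/day.
Duration = 139 / 5.30 = 26.226 ≈ 26.2 days.

26.2 days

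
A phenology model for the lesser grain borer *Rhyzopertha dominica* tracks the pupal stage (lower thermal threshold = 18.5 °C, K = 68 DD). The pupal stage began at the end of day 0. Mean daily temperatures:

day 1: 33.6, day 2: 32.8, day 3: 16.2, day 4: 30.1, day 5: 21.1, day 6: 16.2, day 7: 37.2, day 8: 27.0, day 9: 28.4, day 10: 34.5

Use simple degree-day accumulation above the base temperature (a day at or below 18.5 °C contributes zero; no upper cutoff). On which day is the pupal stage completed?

day 8

Daily DD above 18.5 °C: 15.1, 14.3, 0.0, 11.6, 2.6, 0.0, 18.7, 8.5, 9.9, 16.0.
Cumulative: 15.1, 29.4, 29.4, 41.0, 43.6, 43.6, 62.3, 70.8, 80.7, 96.7.
The total first reaches 68 DD on day 8.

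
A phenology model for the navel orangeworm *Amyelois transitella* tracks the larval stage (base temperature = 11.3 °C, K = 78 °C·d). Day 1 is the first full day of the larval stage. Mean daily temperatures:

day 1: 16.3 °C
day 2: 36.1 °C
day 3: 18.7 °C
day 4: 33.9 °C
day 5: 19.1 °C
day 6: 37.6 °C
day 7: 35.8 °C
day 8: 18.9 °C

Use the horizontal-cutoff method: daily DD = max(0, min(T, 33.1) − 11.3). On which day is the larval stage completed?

Daily DD above 11.3 °C (capped at 21.8): 5.0, 21.8, 7.4, 21.8, 7.8, 21.8, 21.8, 7.6.
Cumulative: 5.0, 26.8, 34.2, 56.0, 63.8, 85.6, 107.4, 115.0.
The total first reaches 78 DD on day 6.

day 6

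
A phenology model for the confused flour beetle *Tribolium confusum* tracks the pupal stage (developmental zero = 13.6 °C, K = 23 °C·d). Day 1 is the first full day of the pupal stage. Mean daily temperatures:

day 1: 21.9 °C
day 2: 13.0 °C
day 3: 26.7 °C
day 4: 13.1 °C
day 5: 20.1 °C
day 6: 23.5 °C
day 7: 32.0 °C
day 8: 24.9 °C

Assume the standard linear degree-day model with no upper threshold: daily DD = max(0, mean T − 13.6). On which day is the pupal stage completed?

day 5

Daily DD above 13.6 °C: 8.3, 0.0, 13.1, 0.0, 6.5, 9.9, 18.4, 11.3.
Cumulative: 8.3, 8.3, 21.4, 21.4, 27.9, 37.8, 56.2, 67.5.
The total first reaches 23 DD on day 5.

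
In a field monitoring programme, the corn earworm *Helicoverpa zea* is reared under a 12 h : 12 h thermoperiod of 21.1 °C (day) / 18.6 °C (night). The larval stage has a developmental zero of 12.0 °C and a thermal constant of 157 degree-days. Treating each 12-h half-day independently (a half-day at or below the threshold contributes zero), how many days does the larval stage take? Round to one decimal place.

20.0 days

Day half: max(0, 21.1 − 12.0) × 0.5 = 9.1 × 0.5 = 4.55 DD.
Night half: max(0, 18.6 − 12.0) × 0.5 = 6.6 × 0.5 = 3.30 DD.
Per 24 h: 7.85 DD/day.
Duration = 157 / 7.85 = 20.000 ≈ 20.0 days.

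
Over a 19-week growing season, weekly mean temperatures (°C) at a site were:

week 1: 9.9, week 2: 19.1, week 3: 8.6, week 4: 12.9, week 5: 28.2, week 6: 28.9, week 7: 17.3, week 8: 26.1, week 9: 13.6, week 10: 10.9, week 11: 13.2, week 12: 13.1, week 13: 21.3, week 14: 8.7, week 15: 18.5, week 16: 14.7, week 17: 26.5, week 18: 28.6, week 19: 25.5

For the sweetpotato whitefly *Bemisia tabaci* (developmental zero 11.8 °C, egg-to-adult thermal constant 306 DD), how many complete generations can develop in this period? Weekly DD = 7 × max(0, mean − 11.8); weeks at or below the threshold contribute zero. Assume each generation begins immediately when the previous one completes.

2 generations

Weekly DD (7 × max(0, T̄ − 11.8)): 0.0, 51.1, 0.0, 7.7, 114.8, 119.7, 38.5, 100.1, 12.6, 0.0, 9.8, 9.1, 66.5, 0.0, 46.9, 20.3, 102.9, 117.6, 95.9.
Season total = 913.5 DD.
Complete generations = ⌊913.5 / 306⌋ = 2.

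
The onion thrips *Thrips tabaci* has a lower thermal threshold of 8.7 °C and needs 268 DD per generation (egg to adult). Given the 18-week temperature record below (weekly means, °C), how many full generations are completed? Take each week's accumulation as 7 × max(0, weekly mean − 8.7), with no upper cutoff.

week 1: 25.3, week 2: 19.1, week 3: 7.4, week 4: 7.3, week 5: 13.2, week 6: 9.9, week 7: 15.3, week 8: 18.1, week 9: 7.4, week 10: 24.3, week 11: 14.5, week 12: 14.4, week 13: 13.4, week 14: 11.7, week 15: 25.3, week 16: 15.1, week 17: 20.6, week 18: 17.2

Weekly DD (7 × max(0, T̄ − 8.7)): 116.2, 72.8, 0.0, 0.0, 31.5, 8.4, 46.2, 65.8, 0.0, 109.2, 40.6, 39.9, 32.9, 21.0, 116.2, 44.8, 83.3, 59.5.
Season total = 888.3 DD.
Complete generations = ⌊888.3 / 268⌋ = 3.

3 generations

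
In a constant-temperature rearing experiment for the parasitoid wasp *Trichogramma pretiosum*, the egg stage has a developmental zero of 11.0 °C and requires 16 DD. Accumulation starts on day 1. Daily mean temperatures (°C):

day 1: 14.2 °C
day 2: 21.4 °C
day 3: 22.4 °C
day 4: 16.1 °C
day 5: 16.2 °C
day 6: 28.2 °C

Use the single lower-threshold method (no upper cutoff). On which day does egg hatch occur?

Daily DD above 11.0 °C: 3.2, 10.4, 11.4, 5.1, 5.2, 17.2.
Cumulative: 3.2, 13.6, 25.0, 30.1, 35.3, 52.5.
The total first reaches 16 DD on day 3.

day 3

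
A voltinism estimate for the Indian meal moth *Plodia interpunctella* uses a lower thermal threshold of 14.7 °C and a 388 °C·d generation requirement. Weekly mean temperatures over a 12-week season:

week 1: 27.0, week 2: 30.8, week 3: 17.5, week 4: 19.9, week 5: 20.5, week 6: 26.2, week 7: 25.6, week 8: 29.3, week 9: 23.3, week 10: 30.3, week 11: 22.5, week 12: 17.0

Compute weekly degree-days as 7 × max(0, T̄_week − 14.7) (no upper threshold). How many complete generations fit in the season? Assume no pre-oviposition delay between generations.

Weekly DD (7 × max(0, T̄ − 14.7)): 86.1, 112.7, 19.6, 36.4, 40.6, 80.5, 76.3, 102.2, 60.2, 109.2, 54.6, 16.1.
Season total = 794.5 DD.
Complete generations = ⌊794.5 / 388⌋ = 2.

2 generations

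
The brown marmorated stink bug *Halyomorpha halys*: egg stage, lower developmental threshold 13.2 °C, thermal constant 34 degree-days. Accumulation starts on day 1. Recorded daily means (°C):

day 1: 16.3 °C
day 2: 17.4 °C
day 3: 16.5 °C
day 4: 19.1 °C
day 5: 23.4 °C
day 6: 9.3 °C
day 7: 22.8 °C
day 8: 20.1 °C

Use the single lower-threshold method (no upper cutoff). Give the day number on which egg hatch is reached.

Daily DD above 13.2 °C: 3.1, 4.2, 3.3, 5.9, 10.2, 0.0, 9.6, 6.9.
Cumulative: 3.1, 7.3, 10.6, 16.5, 26.7, 26.7, 36.3, 43.2.
The total first reaches 34 DD on day 7.

day 7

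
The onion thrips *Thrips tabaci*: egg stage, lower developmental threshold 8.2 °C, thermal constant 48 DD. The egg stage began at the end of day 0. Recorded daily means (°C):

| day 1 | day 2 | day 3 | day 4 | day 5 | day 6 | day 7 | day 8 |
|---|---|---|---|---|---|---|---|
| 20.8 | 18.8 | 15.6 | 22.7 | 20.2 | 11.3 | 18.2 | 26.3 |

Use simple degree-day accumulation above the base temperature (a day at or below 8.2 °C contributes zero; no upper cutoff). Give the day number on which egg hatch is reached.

day 5

Daily DD above 8.2 °C: 12.6, 10.6, 7.4, 14.5, 12.0, 3.1, 10.0, 18.1.
Cumulative: 12.6, 23.2, 30.6, 45.1, 57.1, 60.2, 70.2, 88.3.
The total first reaches 48 DD on day 5.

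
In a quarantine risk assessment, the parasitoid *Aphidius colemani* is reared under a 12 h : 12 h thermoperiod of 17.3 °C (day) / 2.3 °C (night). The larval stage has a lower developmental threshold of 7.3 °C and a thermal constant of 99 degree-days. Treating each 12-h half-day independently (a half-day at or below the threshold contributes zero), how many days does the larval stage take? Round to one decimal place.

Day half: max(0, 17.3 − 7.3) × 0.5 = 10.0 × 0.5 = 5.00 DD.
Night half: max(0, 2.3 − 7.3) × 0.5 = 0.0 × 0.5 = 0.00 DD.
Per 24 h: 5.00 DD/day.
Duration = 99 / 5.00 = 19.800 ≈ 19.8 days.

19.8 days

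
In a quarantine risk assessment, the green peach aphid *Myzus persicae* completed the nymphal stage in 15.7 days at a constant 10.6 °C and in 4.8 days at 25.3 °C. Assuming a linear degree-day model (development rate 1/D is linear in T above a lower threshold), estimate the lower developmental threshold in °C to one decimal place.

Equal thermal constants: D₁(T₁ − T_b) = D₂(T₂ − T_b).
15.7·(10.6 − T_b) = 4.8·(25.3 − T_b)
T_b = (15.7·10.6 − 4.8·25.3) / (15.7 − 4.8) = 44.98 / 10.9 = 4.127 °C ≈ 4.1 °C.

4.1 °C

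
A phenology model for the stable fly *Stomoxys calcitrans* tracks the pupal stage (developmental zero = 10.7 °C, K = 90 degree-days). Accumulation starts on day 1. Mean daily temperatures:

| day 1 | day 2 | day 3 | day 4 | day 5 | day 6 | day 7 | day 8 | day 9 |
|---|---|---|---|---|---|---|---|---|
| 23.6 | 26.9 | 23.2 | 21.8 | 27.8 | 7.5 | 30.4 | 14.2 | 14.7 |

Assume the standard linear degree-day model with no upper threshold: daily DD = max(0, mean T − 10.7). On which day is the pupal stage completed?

Daily DD above 10.7 °C: 12.9, 16.2, 12.5, 11.1, 17.1, 0.0, 19.7, 3.5, 4.0.
Cumulative: 12.9, 29.1, 41.6, 52.7, 69.8, 69.8, 89.5, 93.0, 97.0.
The total first reaches 90 DD on day 8.

day 8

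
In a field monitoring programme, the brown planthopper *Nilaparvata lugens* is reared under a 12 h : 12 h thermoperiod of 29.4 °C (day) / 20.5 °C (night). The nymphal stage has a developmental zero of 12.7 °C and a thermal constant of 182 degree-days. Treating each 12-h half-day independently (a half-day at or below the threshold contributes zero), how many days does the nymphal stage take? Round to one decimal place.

14.9 days

Day half: max(0, 29.4 − 12.7) × 0.5 = 16.7 × 0.5 = 8.35 DD.
Night half: max(0, 20.5 − 12.7) × 0.5 = 7.8 × 0.5 = 3.90 DD.
Per 24 h: 12.25 DD/day.
Duration = 182 / 12.25 = 14.857 ≈ 14.9 days.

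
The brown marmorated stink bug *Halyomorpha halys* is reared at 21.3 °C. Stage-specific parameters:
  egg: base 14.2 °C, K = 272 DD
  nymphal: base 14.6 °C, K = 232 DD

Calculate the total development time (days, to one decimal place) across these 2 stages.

72.9 days

egg: 272 / (21.3 − 14.2) = 272 / 7.1 = 38.310 d.
nymphal: 232 / (21.3 − 14.6) = 232 / 6.7 = 34.627 d.
Sum = 72.937 ≈ 72.9 days.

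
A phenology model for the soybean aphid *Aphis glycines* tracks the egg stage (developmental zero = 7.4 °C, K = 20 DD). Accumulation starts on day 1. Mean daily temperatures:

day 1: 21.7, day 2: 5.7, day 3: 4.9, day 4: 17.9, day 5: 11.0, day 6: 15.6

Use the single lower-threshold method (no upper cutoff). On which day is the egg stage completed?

Daily DD above 7.4 °C: 14.3, 0.0, 0.0, 10.5, 3.6, 8.2.
Cumulative: 14.3, 14.3, 14.3, 24.8, 28.4, 36.6.
The total first reaches 20 DD on day 4.

day 4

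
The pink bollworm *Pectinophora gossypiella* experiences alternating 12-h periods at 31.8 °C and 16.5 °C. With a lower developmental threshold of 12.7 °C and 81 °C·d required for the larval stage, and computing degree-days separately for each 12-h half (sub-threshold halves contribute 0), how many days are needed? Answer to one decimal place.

Day half: max(0, 31.8 − 12.7) × 0.5 = 19.1 × 0.5 = 9.55 DD.
Night half: max(0, 16.5 − 12.7) × 0.5 = 3.8 × 0.5 = 1.90 DD.
Per 24 h: 11.45 DD/day.
Duration = 81 / 11.45 = 7.074 ≈ 7.1 days.

7.1 days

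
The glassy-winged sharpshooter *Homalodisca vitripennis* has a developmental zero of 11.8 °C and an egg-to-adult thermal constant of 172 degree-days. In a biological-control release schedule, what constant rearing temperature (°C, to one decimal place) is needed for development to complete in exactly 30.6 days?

17.4 °C

Required daily accumulation = 172 / 30.6 = 5.621 DD/day.
T = T_base + 5.621 = 11.8 + 5.621 = 17.421 ≈ 17.4 °C.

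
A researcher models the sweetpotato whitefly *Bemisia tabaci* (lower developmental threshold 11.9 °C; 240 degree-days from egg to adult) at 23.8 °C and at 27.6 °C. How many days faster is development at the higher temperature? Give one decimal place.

At 23.8 °C: 240 / (23.8 − 11.9) = 240 / 11.9 = 20.168 d.
At 27.6 °C: 240 / (27.6 − 11.9) = 240 / 15.7 = 15.287 d.
Difference = |20.168 − 15.287| = 4.881 ≈ 4.9 days.

4.9 days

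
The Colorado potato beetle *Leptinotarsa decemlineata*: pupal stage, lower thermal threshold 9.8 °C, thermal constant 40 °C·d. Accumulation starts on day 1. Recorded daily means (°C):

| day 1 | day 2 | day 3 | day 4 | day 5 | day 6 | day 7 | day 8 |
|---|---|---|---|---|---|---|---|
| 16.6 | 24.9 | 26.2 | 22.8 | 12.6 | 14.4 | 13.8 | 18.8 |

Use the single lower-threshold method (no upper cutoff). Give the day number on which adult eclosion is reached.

day 4

Daily DD above 9.8 °C: 6.8, 15.1, 16.4, 13.0, 2.8, 4.6, 4.0, 9.0.
Cumulative: 6.8, 21.9, 38.3, 51.3, 54.1, 58.7, 62.7, 71.7.
The total first reaches 40 DD on day 4.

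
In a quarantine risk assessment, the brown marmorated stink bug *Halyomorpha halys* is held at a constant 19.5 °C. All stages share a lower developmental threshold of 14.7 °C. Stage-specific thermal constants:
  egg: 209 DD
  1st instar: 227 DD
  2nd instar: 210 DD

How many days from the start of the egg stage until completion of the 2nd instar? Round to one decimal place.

134.6 days

Daily accumulation at 19.5 °C = 19.5 − 14.7 = 4.8 DD/day.
Total K = 209 + 227 + 210 = 646 DD.
Total duration = 646 / 4.8 = 134.583 ≈ 134.6 days.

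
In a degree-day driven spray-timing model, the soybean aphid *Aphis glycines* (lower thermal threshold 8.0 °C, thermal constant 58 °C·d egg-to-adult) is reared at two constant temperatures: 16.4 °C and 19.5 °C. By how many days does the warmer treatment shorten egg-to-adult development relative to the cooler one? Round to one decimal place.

1.9 days

At 16.4 °C: 58 / (16.4 − 8.0) = 58 / 8.4 = 6.905 d.
At 19.5 °C: 58 / (19.5 − 8.0) = 58 / 11.5 = 5.043 d.
Difference = |6.905 − 5.043| = 1.861 ≈ 1.9 days.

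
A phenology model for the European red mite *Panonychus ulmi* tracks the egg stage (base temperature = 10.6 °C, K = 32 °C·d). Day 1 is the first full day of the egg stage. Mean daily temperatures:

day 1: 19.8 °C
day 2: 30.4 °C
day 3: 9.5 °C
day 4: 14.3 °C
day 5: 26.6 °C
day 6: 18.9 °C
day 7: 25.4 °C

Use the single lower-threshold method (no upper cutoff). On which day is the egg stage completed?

Daily DD above 10.6 °C: 9.2, 19.8, 0.0, 3.7, 16.0, 8.3, 14.8.
Cumulative: 9.2, 29.0, 29.0, 32.7, 48.7, 57.0, 71.8.
The total first reaches 32 DD on day 4.

day 4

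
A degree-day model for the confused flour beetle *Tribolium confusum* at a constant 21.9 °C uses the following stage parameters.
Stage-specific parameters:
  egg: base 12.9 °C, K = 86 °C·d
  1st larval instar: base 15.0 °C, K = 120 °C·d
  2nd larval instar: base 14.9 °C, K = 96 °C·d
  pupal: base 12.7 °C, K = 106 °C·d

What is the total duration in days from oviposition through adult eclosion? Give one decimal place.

egg: 86 / (21.9 − 12.9) = 86 / 9.0 = 9.556 d.
1st larval instar: 120 / (21.9 − 15.0) = 120 / 6.9 = 17.391 d.
2nd larval instar: 96 / (21.9 − 14.9) = 96 / 7.0 = 13.714 d.
pupal: 106 / (21.9 − 12.7) = 106 / 9.2 = 11.522 d.
Sum = 52.183 ≈ 52.2 days.

52.2 days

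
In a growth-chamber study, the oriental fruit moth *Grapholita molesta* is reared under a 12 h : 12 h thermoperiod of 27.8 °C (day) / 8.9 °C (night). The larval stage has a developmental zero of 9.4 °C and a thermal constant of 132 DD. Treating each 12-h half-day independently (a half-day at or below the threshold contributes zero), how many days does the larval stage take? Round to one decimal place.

Day half: max(0, 27.8 − 9.4) × 0.5 = 18.4 × 0.5 = 9.20 DD.
Night half: max(0, 8.9 − 9.4) × 0.5 = 0.0 × 0.5 = 0.00 DD.
Per 24 h: 9.20 DD/day.
Duration = 132 / 9.20 = 14.348 ≈ 14.3 days.

14.3 days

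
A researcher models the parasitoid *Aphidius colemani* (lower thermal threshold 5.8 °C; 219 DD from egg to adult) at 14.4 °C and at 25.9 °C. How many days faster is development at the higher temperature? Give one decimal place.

At 14.4 °C: 219 / (14.4 − 5.8) = 219 / 8.6 = 25.465 d.
At 25.9 °C: 219 / (25.9 − 5.8) = 219 / 20.1 = 10.896 d.
Difference = |25.465 − 10.896| = 14.570 ≈ 14.6 days.

14.6 days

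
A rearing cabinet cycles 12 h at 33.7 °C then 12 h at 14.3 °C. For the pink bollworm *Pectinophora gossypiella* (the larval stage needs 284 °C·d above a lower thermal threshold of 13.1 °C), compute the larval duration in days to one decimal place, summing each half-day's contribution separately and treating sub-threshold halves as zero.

26.1 days

Day half: max(0, 33.7 − 13.1) × 0.5 = 20.6 × 0.5 = 10.30 DD.
Night half: max(0, 14.3 − 13.1) × 0.5 = 1.2 × 0.5 = 0.60 DD.
Per 24 h: 10.90 DD/day.
Duration = 284 / 10.90 = 26.055 ≈ 26.1 days.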